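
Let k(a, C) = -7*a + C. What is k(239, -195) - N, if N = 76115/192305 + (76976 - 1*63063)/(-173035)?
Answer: -12433824188092/6655099135 ≈ -1868.3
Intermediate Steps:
k(a, C) = C - 7*a
N = 2099003912/6655099135 (N = 76115*(1/192305) + (76976 - 63063)*(-1/173035) = 15223/38461 + 13913*(-1/173035) = 15223/38461 - 13913/173035 = 2099003912/6655099135 ≈ 0.31540)
k(239, -195) - N = (-195 - 7*239) - 1*2099003912/6655099135 = (-195 - 1673) - 2099003912/6655099135 = -1868 - 2099003912/6655099135 = -12433824188092/6655099135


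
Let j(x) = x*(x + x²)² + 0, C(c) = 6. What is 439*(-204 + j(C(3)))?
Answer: 4556820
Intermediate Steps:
j(x) = x*(x + x²)²
439*(-204 + j(C(3))) = 439*(-204 + 6³*(1 + 6)²) = 439*(-204 + 216*7²) = 439*(-204 + 216*49) = 439*(-204 + 10584) = 439*10380 = 4556820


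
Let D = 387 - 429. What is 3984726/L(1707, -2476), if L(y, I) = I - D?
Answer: -1992363/1217 ≈ -1637.1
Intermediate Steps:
D = -42
L(y, I) = 42 + I (L(y, I) = I - 1*(-42) = I + 42 = 42 + I)
3984726/L(1707, -2476) = 3984726/(42 - 2476) = 3984726/(-2434) = 3984726*(-1/2434) = -1992363/1217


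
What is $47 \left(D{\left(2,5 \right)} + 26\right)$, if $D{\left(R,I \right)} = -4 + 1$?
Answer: $1081$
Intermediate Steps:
$D{\left(R,I \right)} = -3$
$47 \left(D{\left(2,5 \right)} + 26\right) = 47 \left(-3 + 26\right) = 47 \cdot 23 = 1081$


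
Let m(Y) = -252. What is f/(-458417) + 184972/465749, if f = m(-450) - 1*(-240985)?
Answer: -27326844693/213507259333 ≈ -0.12799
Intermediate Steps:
f = 240733 (f = -252 - 1*(-240985) = -252 + 240985 = 240733)
f/(-458417) + 184972/465749 = 240733/(-458417) + 184972/465749 = 240733*(-1/458417) + 184972*(1/465749) = -240733/458417 + 184972/465749 = -27326844693/213507259333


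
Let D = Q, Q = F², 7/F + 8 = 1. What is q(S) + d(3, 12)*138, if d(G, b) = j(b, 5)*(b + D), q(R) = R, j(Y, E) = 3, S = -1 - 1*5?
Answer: 5376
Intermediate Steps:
F = -1 (F = 7/(-8 + 1) = 7/(-7) = 7*(-⅐) = -1)
S = -6 (S = -1 - 5 = -6)
Q = 1 (Q = (-1)² = 1)
D = 1
d(G, b) = 3 + 3*b (d(G, b) = 3*(b + 1) = 3*(1 + b) = 3 + 3*b)
q(S) + d(3, 12)*138 = -6 + (3 + 3*12)*138 = -6 + (3 + 36)*138 = -6 + 39*138 = -6 + 5382 = 5376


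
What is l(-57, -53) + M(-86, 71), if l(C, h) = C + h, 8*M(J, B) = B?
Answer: -809/8 ≈ -101.13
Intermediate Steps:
M(J, B) = B/8
l(-57, -53) + M(-86, 71) = (-57 - 53) + (⅛)*71 = -110 + 71/8 = -809/8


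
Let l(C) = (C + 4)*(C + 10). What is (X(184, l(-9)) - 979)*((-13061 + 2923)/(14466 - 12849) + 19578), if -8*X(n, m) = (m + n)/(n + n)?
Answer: -33935749730/1771 ≈ -1.9162e+7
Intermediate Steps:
l(C) = (4 + C)*(10 + C)
X(n, m) = -(m + n)/(16*n) (X(n, m) = -(m + n)/(8*(n + n)) = -(m + n)/(8*(2*n)) = -(m + n)*1/(2*n)/8 = -(m + n)/(16*n))
(X(184, l(-9)) - 979)*((-13061 + 2923)/(14466 - 12849) + 19578) = ((1/16)*(-(40 + (-9)² + 14*(-9)) - 1*184)/184 - 979)*((-13061 + 2923)/(14466 - 12849) + 19578) = ((1/16)*(1/184)*(-(40 + 81 - 126) - 184) - 979)*(-10138/1617 + 19578) = ((1/16)*(1/184)*(-1*(-5) - 184) - 979)*(-10138*1/1617 + 19578) = ((1/16)*(1/184)*(5 - 184) - 979)*(-10138/1617 + 19578) = ((1/16)*(1/184)*(-179) - 979)*(31647488/1617) = (-179/2944 - 979)*(31647488/1617) = -2882355/2944*31647488/1617 = -33935749730/1771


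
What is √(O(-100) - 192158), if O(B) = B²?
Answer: I*√182158 ≈ 426.8*I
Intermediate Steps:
√(O(-100) - 192158) = √((-100)² - 192158) = √(10000 - 192158) = √(-182158) = I*√182158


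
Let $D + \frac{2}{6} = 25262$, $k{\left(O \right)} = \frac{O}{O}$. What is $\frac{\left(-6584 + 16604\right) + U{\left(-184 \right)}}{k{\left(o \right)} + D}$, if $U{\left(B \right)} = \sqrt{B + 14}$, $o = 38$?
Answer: $\frac{7515}{18947} + \frac{3 i \sqrt{170}}{75788} \approx 0.39663 + 0.00051611 i$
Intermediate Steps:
$k{\left(O \right)} = 1$
$U{\left(B \right)} = \sqrt{14 + B}$
$D = \frac{75785}{3}$ ($D = - \frac{1}{3} + 25262 = \frac{75785}{3} \approx 25262.0$)
$\frac{\left(-6584 + 16604\right) + U{\left(-184 \right)}}{k{\left(o \right)} + D} = \frac{\left(-6584 + 16604\right) + \sqrt{14 - 184}}{1 + \frac{75785}{3}} = \frac{10020 + \sqrt{-170}}{\frac{75788}{3}} = \left(10020 + i \sqrt{170}\right) \frac{3}{75788} = \frac{7515}{18947} + \frac{3 i \sqrt{170}}{75788}$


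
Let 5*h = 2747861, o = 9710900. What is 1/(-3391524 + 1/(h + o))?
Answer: -51302361/173993188588159 ≈ -2.9485e-7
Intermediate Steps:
h = 2747861/5 (h = (1/5)*2747861 = 2747861/5 ≈ 5.4957e+5)
1/(-3391524 + 1/(h + o)) = 1/(-3391524 + 1/(2747861/5 + 9710900)) = 1/(-3391524 + 1/(51302361/5)) = 1/(-3391524 + 5/51302361) = 1/(-173993188588159/51302361) = -51302361/173993188588159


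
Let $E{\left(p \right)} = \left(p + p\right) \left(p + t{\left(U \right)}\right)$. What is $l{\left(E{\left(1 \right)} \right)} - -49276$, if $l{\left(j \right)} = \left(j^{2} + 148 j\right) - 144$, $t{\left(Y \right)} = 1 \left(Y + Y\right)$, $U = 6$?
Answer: $53656$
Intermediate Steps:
$t{\left(Y \right)} = 2 Y$ ($t{\left(Y \right)} = 1 \cdot 2 Y = 2 Y$)
$E{\left(p \right)} = 2 p \left(12 + p\right)$ ($E{\left(p \right)} = \left(p + p\right) \left(p + 2 \cdot 6\right) = 2 p \left(p + 12\right) = 2 p \left(12 + p\right)$)
$l{\left(j \right)} = -144 + j^{2} + 148 j$
$l{\left(E{\left(1 \right)} \right)} - -49276 = \left(-144 + \left(2 \cdot 1 \left(12 + 1\right)\right)^{2} + 148 \cdot 2 \cdot 1 \left(12 + 1\right)\right) - -49276 = \left(-144 + \left(2 \cdot 1 \cdot 13\right)^{2} + 148 \cdot 2 \cdot 1 \cdot 13\right) + 49276 = \left(-144 + 26^{2} + 148 \cdot 26\right) + 49276 = \left(-144 + 676 + 3848\right) + 49276 = 4380 + 49276 = 53656$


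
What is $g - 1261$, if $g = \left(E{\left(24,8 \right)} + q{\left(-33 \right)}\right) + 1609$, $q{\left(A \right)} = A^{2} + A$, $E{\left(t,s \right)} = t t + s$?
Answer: $1988$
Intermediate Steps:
$E{\left(t,s \right)} = s + t^{2}$ ($E{\left(t,s \right)} = t^{2} + s = s + t^{2}$)
$q{\left(A \right)} = A + A^{2}$
$g = 3249$ ($g = \left(\left(8 + 24^{2}\right) - 33 \left(1 - 33\right)\right) + 1609 = \left(\left(8 + 576\right) - -1056\right) + 1609 = \left(584 + 1056\right) + 1609 = 1640 + 1609 = 3249$)
$g - 1261 = 3249 - 1261 = 1988$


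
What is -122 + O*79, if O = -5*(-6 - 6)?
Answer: 4618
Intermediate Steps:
O = 60 (O = -5*(-12) = 60)
-122 + O*79 = -122 + 60*79 = -122 + 4740 = 4618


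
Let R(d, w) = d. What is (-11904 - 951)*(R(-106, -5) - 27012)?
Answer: 348601890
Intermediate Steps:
(-11904 - 951)*(R(-106, -5) - 27012) = (-11904 - 951)*(-106 - 27012) = -12855*(-27118) = 348601890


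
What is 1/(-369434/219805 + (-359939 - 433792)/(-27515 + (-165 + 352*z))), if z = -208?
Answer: 7392481760/45730543197 ≈ 0.16165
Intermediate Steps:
1/(-369434/219805 + (-359939 - 433792)/(-27515 + (-165 + 352*z))) = 1/(-369434/219805 + (-359939 - 433792)/(-27515 + (-165 + 352*(-208)))) = 1/(-369434*1/219805 - 793731/(-27515 + (-165 - 73216))) = 1/(-369434/219805 - 793731/(-27515 - 73381)) = 1/(-369434/219805 - 793731/(-100896)) = 1/(-369434/219805 - 793731*(-1/100896)) = 1/(-369434/219805 + 264577/33632) = 1/(45730543197/7392481760) = 7392481760/45730543197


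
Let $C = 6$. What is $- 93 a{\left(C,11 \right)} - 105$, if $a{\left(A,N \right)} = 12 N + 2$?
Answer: $-12567$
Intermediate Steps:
$a{\left(A,N \right)} = 2 + 12 N$
$- 93 a{\left(C,11 \right)} - 105 = - 93 \left(2 + 12 \cdot 11\right) - 105 = - 93 \left(2 + 132\right) - 105 = \left(-93\right) 134 - 105 = -12462 - 105 = -12567$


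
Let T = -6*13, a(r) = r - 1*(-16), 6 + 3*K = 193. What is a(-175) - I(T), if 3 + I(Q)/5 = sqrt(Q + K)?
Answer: -144 - 5*I*sqrt(141)/3 ≈ -144.0 - 19.791*I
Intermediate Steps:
K = 187/3 (K = -2 + (1/3)*193 = -2 + 193/3 = 187/3 ≈ 62.333)
a(r) = 16 + r (a(r) = r + 16 = 16 + r)
T = -78
I(Q) = -15 + 5*sqrt(187/3 + Q) (I(Q) = -15 + 5*sqrt(Q + 187/3) = -15 + 5*sqrt(187/3 + Q))
a(-175) - I(T) = (16 - 175) - (-15 + 5*sqrt(561 + 9*(-78))/3) = -159 - (-15 + 5*sqrt(561 - 702)/3) = -159 - (-15 + 5*sqrt(-141)/3) = -159 - (-15 + 5*(I*sqrt(141))/3) = -159 - (-15 + 5*I*sqrt(141)/3) = -159 + (15 - 5*I*sqrt(141)/3) = -144 - 5*I*sqrt(141)/3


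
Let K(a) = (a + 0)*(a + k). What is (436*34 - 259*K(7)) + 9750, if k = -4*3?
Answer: 33639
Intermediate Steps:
k = -12
K(a) = a*(-12 + a) (K(a) = (a + 0)*(a - 12) = a*(-12 + a))
(436*34 - 259*K(7)) + 9750 = (436*34 - 1813*(-12 + 7)) + 9750 = (14824 - 1813*(-5)) + 9750 = (14824 - 259*(-35)) + 9750 = (14824 + 9065) + 9750 = 23889 + 9750 = 33639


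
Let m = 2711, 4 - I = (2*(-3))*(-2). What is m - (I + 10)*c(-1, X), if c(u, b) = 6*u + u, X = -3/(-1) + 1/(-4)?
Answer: 2725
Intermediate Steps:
I = -8 (I = 4 - 2*(-3)*(-2) = 4 - (-6)*(-2) = 4 - 1*12 = 4 - 12 = -8)
X = 11/4 (X = -3*(-1) + 1*(-¼) = 3 - ¼ = 11/4 ≈ 2.7500)
c(u, b) = 7*u
m - (I + 10)*c(-1, X) = 2711 - (-8 + 10)*7*(-1) = 2711 - 2*(-7) = 2711 - 1*(-14) = 2711 + 14 = 2725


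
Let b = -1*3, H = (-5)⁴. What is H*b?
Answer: -1875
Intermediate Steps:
H = 625
b = -3
H*b = 625*(-3) = -1875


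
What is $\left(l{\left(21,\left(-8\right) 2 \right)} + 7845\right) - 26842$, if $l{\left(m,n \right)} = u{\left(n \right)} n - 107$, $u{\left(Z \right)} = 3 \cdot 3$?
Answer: $-19248$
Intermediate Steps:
$u{\left(Z \right)} = 9$
$l{\left(m,n \right)} = -107 + 9 n$ ($l{\left(m,n \right)} = 9 n - 107 = -107 + 9 n$)
$\left(l{\left(21,\left(-8\right) 2 \right)} + 7845\right) - 26842 = \left(\left(-107 + 9 \left(\left(-8\right) 2\right)\right) + 7845\right) - 26842 = \left(\left(-107 + 9 \left(-16\right)\right) + 7845\right) - 26842 = \left(\left(-107 - 144\right) + 7845\right) - 26842 = \left(-251 + 7845\right) - 26842 = 7594 - 26842 = -19248$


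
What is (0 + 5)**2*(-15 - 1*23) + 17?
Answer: -933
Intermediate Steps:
(0 + 5)**2*(-15 - 1*23) + 17 = 5**2*(-15 - 23) + 17 = 25*(-38) + 17 = -950 + 17 = -933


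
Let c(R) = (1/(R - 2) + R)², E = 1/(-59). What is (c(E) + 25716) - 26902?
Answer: -58450247026/49294441 ≈ -1185.7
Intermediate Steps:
E = -1/59 ≈ -0.016949
c(R) = (R + 1/(-2 + R))² (c(R) = (1/(-2 + R) + R)² = (R + 1/(-2 + R))²)
(c(E) + 25716) - 26902 = ((1 + (-1/59)² - 2*(-1/59))²/(-2 - 1/59)² + 25716) - 26902 = ((1 + 1/3481 + 2/59)²/(-119/59)² + 25716) - 26902 = (3481*(3600/3481)²/14161 + 25716) - 26902 = ((3481/14161)*(12960000/12117361) + 25716) - 26902 = (12960000/49294441 + 25716) - 26902 = 1267668804756/49294441 - 26902 = -58450247026/49294441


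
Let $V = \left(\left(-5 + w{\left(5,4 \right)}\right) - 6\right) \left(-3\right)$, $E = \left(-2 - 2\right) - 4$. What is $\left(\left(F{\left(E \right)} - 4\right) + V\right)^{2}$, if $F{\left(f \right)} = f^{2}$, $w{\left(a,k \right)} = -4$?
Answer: $11025$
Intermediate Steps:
$E = -8$ ($E = -4 - 4 = -8$)
$V = 45$ ($V = \left(\left(-5 - 4\right) - 6\right) \left(-3\right) = \left(-9 - 6\right) \left(-3\right) = \left(-15\right) \left(-3\right) = 45$)
$\left(\left(F{\left(E \right)} - 4\right) + V\right)^{2} = \left(\left(\left(-8\right)^{2} - 4\right) + 45\right)^{2} = \left(\left(64 - 4\right) + 45\right)^{2} = \left(60 + 45\right)^{2} = 105^{2} = 11025$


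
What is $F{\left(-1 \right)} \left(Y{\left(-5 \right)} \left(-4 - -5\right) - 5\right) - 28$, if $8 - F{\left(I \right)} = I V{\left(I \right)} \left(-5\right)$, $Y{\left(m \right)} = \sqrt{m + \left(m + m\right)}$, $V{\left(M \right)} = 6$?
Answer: $82 - 22 i \sqrt{15} \approx 82.0 - 85.206 i$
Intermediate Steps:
$Y{\left(m \right)} = \sqrt{3} \sqrt{m}$ ($Y{\left(m \right)} = \sqrt{m + 2 m} = \sqrt{3 m} = \sqrt{3} \sqrt{m}$)
$F{\left(I \right)} = 8 + 30 I$ ($F{\left(I \right)} = 8 - I 6 \left(-5\right) = 8 - 6 I \left(-5\right) = 8 - - 30 I = 8 + 30 I$)
$F{\left(-1 \right)} \left(Y{\left(-5 \right)} \left(-4 - -5\right) - 5\right) - 28 = \left(8 + 30 \left(-1\right)\right) \left(\sqrt{3} \sqrt{-5} \left(-4 - -5\right) - 5\right) - 28 = \left(8 - 30\right) \left(\sqrt{3} i \sqrt{5} \left(-4 + 5\right) - 5\right) - 28 = - 22 \left(i \sqrt{15} \cdot 1 - 5\right) - 28 = - 22 \left(i \sqrt{15} - 5\right) - 28 = - 22 \left(-5 + i \sqrt{15}\right) - 28 = \left(110 - 22 i \sqrt{15}\right) - 28 = 82 - 22 i \sqrt{15}$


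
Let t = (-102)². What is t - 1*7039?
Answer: 3365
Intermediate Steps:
t = 10404
t - 1*7039 = 10404 - 1*7039 = 10404 - 7039 = 3365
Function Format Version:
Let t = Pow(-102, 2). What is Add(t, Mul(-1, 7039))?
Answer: 3365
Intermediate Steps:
t = 10404
Add(t, Mul(-1, 7039)) = Add(10404, Mul(-1, 7039)) = Add(10404, -7039) = 3365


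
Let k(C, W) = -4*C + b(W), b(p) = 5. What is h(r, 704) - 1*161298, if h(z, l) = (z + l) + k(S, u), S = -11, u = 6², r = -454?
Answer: -160999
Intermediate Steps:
u = 36
k(C, W) = 5 - 4*C (k(C, W) = -4*C + 5 = 5 - 4*C)
h(z, l) = 49 + l + z (h(z, l) = (z + l) + (5 - 4*(-11)) = (l + z) + (5 + 44) = (l + z) + 49 = 49 + l + z)
h(r, 704) - 1*161298 = (49 + 704 - 454) - 1*161298 = 299 - 161298 = -160999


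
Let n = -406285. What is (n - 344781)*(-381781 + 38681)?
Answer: 257690744600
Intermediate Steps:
(n - 344781)*(-381781 + 38681) = (-406285 - 344781)*(-381781 + 38681) = -751066*(-343100) = 257690744600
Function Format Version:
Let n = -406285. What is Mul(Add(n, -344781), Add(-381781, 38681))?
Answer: 257690744600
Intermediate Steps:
Mul(Add(n, -344781), Add(-381781, 38681)) = Mul(Add(-406285, -344781), Add(-381781, 38681)) = Mul(-751066, -343100) = 257690744600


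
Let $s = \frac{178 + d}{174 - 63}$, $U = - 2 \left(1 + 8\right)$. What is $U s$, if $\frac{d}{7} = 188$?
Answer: $- \frac{8964}{37} \approx -242.27$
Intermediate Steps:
$d = 1316$ ($d = 7 \cdot 188 = 1316$)
$U = -18$ ($U = \left(-2\right) 9 = -18$)
$s = \frac{498}{37}$ ($s = \frac{178 + 1316}{174 - 63} = \frac{1494}{111} = 1494 \cdot \frac{1}{111} = \frac{498}{37} \approx 13.459$)
$U s = \left(-18\right) \frac{498}{37} = - \frac{8964}{37}$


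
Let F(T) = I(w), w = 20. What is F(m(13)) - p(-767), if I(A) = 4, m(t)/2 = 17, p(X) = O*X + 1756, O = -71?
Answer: -56209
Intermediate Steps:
p(X) = 1756 - 71*X (p(X) = -71*X + 1756 = 1756 - 71*X)
m(t) = 34 (m(t) = 2*17 = 34)
F(T) = 4
F(m(13)) - p(-767) = 4 - (1756 - 71*(-767)) = 4 - (1756 + 54457) = 4 - 1*56213 = 4 - 56213 = -56209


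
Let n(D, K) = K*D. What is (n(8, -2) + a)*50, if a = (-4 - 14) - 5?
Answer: -1950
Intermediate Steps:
n(D, K) = D*K
a = -23 (a = -18 - 5 = -23)
(n(8, -2) + a)*50 = (8*(-2) - 23)*50 = (-16 - 23)*50 = -39*50 = -1950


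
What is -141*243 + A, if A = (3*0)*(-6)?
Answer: -34263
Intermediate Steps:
A = 0 (A = 0*(-6) = 0)
-141*243 + A = -141*243 + 0 = -34263 + 0 = -34263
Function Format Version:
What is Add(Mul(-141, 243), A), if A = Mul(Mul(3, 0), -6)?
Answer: -34263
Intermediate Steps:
A = 0 (A = Mul(0, -6) = 0)
Add(Mul(-141, 243), A) = Add(Mul(-141, 243), 0) = Add(-34263, 0) = -34263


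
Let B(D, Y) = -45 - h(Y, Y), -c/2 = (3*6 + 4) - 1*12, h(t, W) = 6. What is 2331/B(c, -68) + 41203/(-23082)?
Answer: -18635165/392394 ≈ -47.491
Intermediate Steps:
c = -20 (c = -2*((3*6 + 4) - 1*12) = -2*((18 + 4) - 12) = -2*(22 - 12) = -2*10 = -20)
B(D, Y) = -51 (B(D, Y) = -45 - 1*6 = -45 - 6 = -51)
2331/B(c, -68) + 41203/(-23082) = 2331/(-51) + 41203/(-23082) = 2331*(-1/51) + 41203*(-1/23082) = -777/17 - 41203/23082 = -18635165/392394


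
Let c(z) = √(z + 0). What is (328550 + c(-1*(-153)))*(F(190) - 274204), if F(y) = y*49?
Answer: -87030923700 - 794682*√17 ≈ -8.7034e+10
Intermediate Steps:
F(y) = 49*y
c(z) = √z
(328550 + c(-1*(-153)))*(F(190) - 274204) = (328550 + √(-1*(-153)))*(49*190 - 274204) = (328550 + √153)*(9310 - 274204) = (328550 + 3*√17)*(-264894) = -87030923700 - 794682*√17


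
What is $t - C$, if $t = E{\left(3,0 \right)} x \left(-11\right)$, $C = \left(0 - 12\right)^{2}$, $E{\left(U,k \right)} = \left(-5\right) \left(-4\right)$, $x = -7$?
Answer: $1396$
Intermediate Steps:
$E{\left(U,k \right)} = 20$
$C = 144$ ($C = \left(-12\right)^{2} = 144$)
$t = 1540$ ($t = 20 \left(-7\right) \left(-11\right) = \left(-140\right) \left(-11\right) = 1540$)
$t - C = 1540 - 144 = 1396$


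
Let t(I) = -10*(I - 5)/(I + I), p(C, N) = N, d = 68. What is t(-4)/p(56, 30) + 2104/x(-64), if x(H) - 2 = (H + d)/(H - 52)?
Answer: 487957/456 ≈ 1070.1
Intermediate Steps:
t(I) = -5*(-5 + I)/I (t(I) = -10*(-5 + I)/(2*I) = -10*(-5 + I)*1/(2*I) = -5*(-5 + I)/I)
x(H) = 2 + (68 + H)/(-52 + H) (x(H) = 2 + (H + 68)/(H - 52) = 2 + (68 + H)/(-52 + H))
t(-4)/p(56, 30) + 2104/x(-64) = (-5 + 25/(-4))/30 + 2104/((3*(-12 - 64)/(-52 - 64))) = (-5 + 25*(-¼))*(1/30) + 2104/((3*(-76)/(-116))) = (-5 - 25/4)*(1/30) + 2104/((3*(-1/116)*(-76))) = -45/4*1/30 + 2104/(57/29) = -3/8 + 2104*(29/57) = -3/8 + 61016/57 = 487957/456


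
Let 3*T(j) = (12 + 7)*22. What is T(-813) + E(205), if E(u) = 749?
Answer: 2665/3 ≈ 888.33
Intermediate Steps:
T(j) = 418/3 (T(j) = ((12 + 7)*22)/3 = (19*22)/3 = (⅓)*418 = 418/3)
T(-813) + E(205) = 418/3 + 749 = 2665/3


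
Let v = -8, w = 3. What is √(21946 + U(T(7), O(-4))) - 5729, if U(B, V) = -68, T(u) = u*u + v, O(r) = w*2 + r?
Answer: -5729 + √21878 ≈ -5581.1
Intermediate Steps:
O(r) = 6 + r (O(r) = 3*2 + r = 6 + r)
T(u) = -8 + u² (T(u) = u*u - 8 = u² - 8 = -8 + u²)
√(21946 + U(T(7), O(-4))) - 5729 = √(21946 - 68) - 5729 = √21878 - 5729 = -5729 + √21878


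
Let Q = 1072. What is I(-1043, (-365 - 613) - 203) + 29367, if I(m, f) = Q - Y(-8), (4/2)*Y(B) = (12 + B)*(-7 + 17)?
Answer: 30419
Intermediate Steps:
Y(B) = 60 + 5*B (Y(B) = ((12 + B)*(-7 + 17))/2 = ((12 + B)*10)/2 = (120 + 10*B)/2 = 60 + 5*B)
I(m, f) = 1052 (I(m, f) = 1072 - (60 + 5*(-8)) = 1072 - (60 - 40) = 1072 - 1*20 = 1072 - 20 = 1052)
I(-1043, (-365 - 613) - 203) + 29367 = 1052 + 29367 = 30419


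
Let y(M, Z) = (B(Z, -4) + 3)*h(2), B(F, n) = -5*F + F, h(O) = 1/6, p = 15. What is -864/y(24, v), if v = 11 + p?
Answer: 5184/101 ≈ 51.327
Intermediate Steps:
h(O) = ⅙
v = 26 (v = 11 + 15 = 26)
B(F, n) = -4*F
y(M, Z) = ½ - 2*Z/3 (y(M, Z) = (-4*Z + 3)*(⅙) = (3 - 4*Z)*(⅙) = ½ - 2*Z/3)
-864/y(24, v) = -864/(½ - ⅔*26) = -864/(½ - 52/3) = -864/(-101/6) = -864*(-6/101) = 5184/101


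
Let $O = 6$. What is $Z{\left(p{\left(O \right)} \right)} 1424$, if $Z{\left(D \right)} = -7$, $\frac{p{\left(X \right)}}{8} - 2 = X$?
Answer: $-9968$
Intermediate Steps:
$p{\left(X \right)} = 16 + 8 X$
$Z{\left(p{\left(O \right)} \right)} 1424 = \left(-7\right) 1424 = -9968$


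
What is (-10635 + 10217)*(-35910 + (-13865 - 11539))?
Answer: 25629252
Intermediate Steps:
(-10635 + 10217)*(-35910 + (-13865 - 11539)) = -418*(-35910 - 25404) = -418*(-61314) = 25629252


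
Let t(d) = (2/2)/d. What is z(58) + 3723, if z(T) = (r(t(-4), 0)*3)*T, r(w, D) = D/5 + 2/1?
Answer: 4071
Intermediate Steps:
t(d) = 1/d (t(d) = (2*(1/2))/d = 1/d)
r(w, D) = 2 + D/5 (r(w, D) = D*(1/5) + 2*1 = D/5 + 2 = 2 + D/5)
z(T) = 6*T (z(T) = ((2 + (1/5)*0)*3)*T = ((2 + 0)*3)*T = (2*3)*T = 6*T)
z(58) + 3723 = 6*58 + 3723 = 348 + 3723 = 4071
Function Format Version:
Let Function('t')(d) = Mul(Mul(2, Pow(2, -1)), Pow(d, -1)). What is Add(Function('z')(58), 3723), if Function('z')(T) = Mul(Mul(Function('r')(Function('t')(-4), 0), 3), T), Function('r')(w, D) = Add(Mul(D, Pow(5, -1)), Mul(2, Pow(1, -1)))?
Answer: 4071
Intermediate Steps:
Function('t')(d) = Pow(d, -1) (Function('t')(d) = Mul(Mul(2, Rational(1, 2)), Pow(d, -1)) = Mul(1, Pow(d, -1)) = Pow(d, -1))
Function('r')(w, D) = Add(2, Mul(Rational(1, 5), D)) (Function('r')(w, D) = Add(Mul(D, Rational(1, 5)), Mul(2, 1)) = Add(Mul(Rational(1, 5), D), 2) = Add(2, Mul(Rational(1, 5), D)))
Function('z')(T) = Mul(6, T) (Function('z')(T) = Mul(Mul(Add(2, Mul(Rational(1, 5), 0)), 3), T) = Mul(Mul(Add(2, 0), 3), T) = Mul(Mul(2, 3), T) = Mul(6, T))
Add(Function('z')(58), 3723) = Add(Mul(6, 58), 3723) = Add(348, 3723) = 4071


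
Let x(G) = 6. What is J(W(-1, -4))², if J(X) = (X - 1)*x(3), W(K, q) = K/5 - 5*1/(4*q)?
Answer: 45369/1600 ≈ 28.356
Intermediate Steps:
W(K, q) = -5/(4*q) + K/5 (W(K, q) = K*(⅕) - 5*1/(4*q) = K/5 - 5/(4*q) = -5/(4*q) + K/5)
J(X) = -6 + 6*X (J(X) = (X - 1)*6 = (-1 + X)*6 = -6 + 6*X)
J(W(-1, -4))² = (-6 + 6*(-5/4/(-4) + (⅕)*(-1)))² = (-6 + 6*(-5/4*(-¼) - ⅕))² = (-6 + 6*(5/16 - ⅕))² = (-6 + 6*(9/80))² = (-6 + 27/40)² = (-213/40)² = 45369/1600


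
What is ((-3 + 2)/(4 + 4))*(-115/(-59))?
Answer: -115/472 ≈ -0.24364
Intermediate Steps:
((-3 + 2)/(4 + 4))*(-115/(-59)) = (-1/8)*(-115*(-1/59)) = -1*⅛*(115/59) = -⅛*115/59 = -115/472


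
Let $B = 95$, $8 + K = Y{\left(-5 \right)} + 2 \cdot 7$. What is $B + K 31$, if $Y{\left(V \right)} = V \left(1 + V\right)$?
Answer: $901$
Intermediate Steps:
$K = 26$ ($K = -8 - \left(-14 + 5 \left(1 - 5\right)\right) = -8 + \left(\left(-5\right) \left(-4\right) + 14\right) = -8 + \left(20 + 14\right) = -8 + 34 = 26$)
$B + K 31 = 95 + 26 \cdot 31 = 95 + 806 = 901$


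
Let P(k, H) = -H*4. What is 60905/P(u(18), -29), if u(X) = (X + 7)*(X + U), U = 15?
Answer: 60905/116 ≈ 525.04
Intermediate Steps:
u(X) = (7 + X)*(15 + X) (u(X) = (X + 7)*(X + 15) = (7 + X)*(15 + X))
P(k, H) = -4*H
60905/P(u(18), -29) = 60905/((-4*(-29))) = 60905/116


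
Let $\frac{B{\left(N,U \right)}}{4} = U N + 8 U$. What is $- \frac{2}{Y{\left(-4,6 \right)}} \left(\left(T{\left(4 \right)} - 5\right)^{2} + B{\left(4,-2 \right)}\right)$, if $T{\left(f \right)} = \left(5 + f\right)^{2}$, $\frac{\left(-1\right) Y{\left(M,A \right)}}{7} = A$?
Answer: $\frac{5680}{21} \approx 270.48$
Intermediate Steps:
$Y{\left(M,A \right)} = - 7 A$
$B{\left(N,U \right)} = 32 U + 4 N U$ ($B{\left(N,U \right)} = 4 \left(U N + 8 U\right) = 4 \left(N U + 8 U\right) = 4 \left(8 U + N U\right) = 32 U + 4 N U$)
$- \frac{2}{Y{\left(-4,6 \right)}} \left(\left(T{\left(4 \right)} - 5\right)^{2} + B{\left(4,-2 \right)}\right) = - \frac{2}{\left(-7\right) 6} \left(\left(\left(5 + 4\right)^{2} - 5\right)^{2} + 4 \left(-2\right) \left(8 + 4\right)\right) = - \frac{2}{-42} \left(\left(9^{2} - 5\right)^{2} + 4 \left(-2\right) 12\right) = \left(-2\right) \left(- \frac{1}{42}\right) \left(\left(81 - 5\right)^{2} - 96\right) = \frac{76^{2} - 96}{21} = \frac{5776 - 96}{21} = \frac{1}{21} \cdot 5680 = \frac{5680}{21}$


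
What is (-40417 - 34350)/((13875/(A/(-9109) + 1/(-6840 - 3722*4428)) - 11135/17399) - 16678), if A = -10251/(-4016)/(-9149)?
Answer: -672447586284459073/13495564429127709156886783 ≈ -4.9827e-8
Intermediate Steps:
A = -10251/36742384 (A = -10251*(-1/4016)*(-1/9149) = (10251/4016)*(-1/9149) = -10251/36742384 ≈ -0.00027900)
(-40417 - 34350)/((13875/(A/(-9109) + 1/(-6840 - 3722*4428)) - 11135/17399) - 16678) = (-40417 - 34350)/((13875/(-10251/36742384/(-9109) + 1/(-6840 - 3722*4428)) - 11135/17399) - 16678) = -74767/((13875/(-10251/36742384*(-1/9109) + (1/4428)/(-10562)) - 11135*1/17399) - 16678) = -74767/((13875/(10251/334686375856 - 1/10562*1/4428) - 11135/17399) - 16678) = -74767/((13875/(10251/334686375856 - 1/46768536) - 11135/17399) - 16678) = -74767/((13875/(18092235835/1956598977241358352) - 11135/17399) - 16678) = -74767/((13875*(1956598977241358352/18092235835) - 11135/17399) - 16678) = -74767/((5429562161844769426800/3618447167 - 11135/17399) - 16678) = -74767/(94468952053896851847688655/62957362258633 - 16678) = -74767/94468951003893964098207481/62957362258633 = -74767*62957362258633/94468951003893964098207481 = -672447586284459073/13495564429127709156886783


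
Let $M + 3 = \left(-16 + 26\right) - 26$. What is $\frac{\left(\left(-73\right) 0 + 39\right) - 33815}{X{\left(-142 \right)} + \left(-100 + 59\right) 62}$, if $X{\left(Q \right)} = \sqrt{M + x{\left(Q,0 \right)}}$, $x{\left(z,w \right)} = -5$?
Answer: $\frac{21464648}{1615447} + \frac{16888 i \sqrt{6}}{1615447} \approx 13.287 + 0.025607 i$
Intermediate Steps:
$M = -19$ ($M = -3 + \left(\left(-16 + 26\right) - 26\right) = -3 + \left(10 - 26\right) = -3 - 16 = -19$)
$X{\left(Q \right)} = 2 i \sqrt{6}$ ($X{\left(Q \right)} = \sqrt{-19 - 5} = \sqrt{-24} = 2 i \sqrt{6}$)
$\frac{\left(\left(-73\right) 0 + 39\right) - 33815}{X{\left(-142 \right)} + \left(-100 + 59\right) 62} = \frac{\left(\left(-73\right) 0 + 39\right) - 33815}{2 i \sqrt{6} + \left(-100 + 59\right) 62} = \frac{\left(0 + 39\right) - 33815}{2 i \sqrt{6} - 2542} = \frac{39 - 33815}{2 i \sqrt{6} - 2542} = - \frac{33776}{-2542 + 2 i \sqrt{6}}$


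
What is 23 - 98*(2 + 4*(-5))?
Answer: 1787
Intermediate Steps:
23 - 98*(2 + 4*(-5)) = 23 - 98*(2 - 20) = 23 - 98*(-18) = 23 + 1764 = 1787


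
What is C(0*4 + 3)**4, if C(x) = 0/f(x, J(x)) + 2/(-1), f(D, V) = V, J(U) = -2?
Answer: 16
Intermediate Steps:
C(x) = -2 (C(x) = 0/(-2) + 2/(-1) = 0*(-1/2) + 2*(-1) = 0 - 2 = -2)
C(0*4 + 3)**4 = (-2)**4 = 16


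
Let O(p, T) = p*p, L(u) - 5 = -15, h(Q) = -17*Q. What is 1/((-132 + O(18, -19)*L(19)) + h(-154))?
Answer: -1/754 ≈ -0.0013263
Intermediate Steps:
L(u) = -10 (L(u) = 5 - 15 = -10)
O(p, T) = p²
1/((-132 + O(18, -19)*L(19)) + h(-154)) = 1/((-132 + 18²*(-10)) - 17*(-154)) = 1/((-132 + 324*(-10)) + 2618) = 1/((-132 - 3240) + 2618) = 1/(-3372 + 2618) = 1/(-754) = -1/754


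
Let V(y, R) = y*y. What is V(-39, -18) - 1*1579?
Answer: -58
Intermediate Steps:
V(y, R) = y²
V(-39, -18) - 1*1579 = (-39)² - 1*1579 = 1521 - 1579 = -58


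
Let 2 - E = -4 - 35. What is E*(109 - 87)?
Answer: 902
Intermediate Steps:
E = 41 (E = 2 - (-4 - 35) = 2 - 1*(-39) = 2 + 39 = 41)
E*(109 - 87) = 41*(109 - 87) = 41*22 = 902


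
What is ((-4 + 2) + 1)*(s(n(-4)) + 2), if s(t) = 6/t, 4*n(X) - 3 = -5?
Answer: 10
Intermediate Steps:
n(X) = -1/2 (n(X) = 3/4 + (1/4)*(-5) = 3/4 - 5/4 = -1/2)
((-4 + 2) + 1)*(s(n(-4)) + 2) = ((-4 + 2) + 1)*(6/(-1/2) + 2) = (-2 + 1)*(6*(-2) + 2) = -(-12 + 2) = -1*(-10) = 10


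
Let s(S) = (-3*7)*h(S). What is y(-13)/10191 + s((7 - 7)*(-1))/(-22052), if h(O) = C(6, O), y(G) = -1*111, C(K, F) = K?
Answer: -193951/37455322 ≈ -0.0051782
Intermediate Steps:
y(G) = -111
h(O) = 6
s(S) = -126 (s(S) = -3*7*6 = -21*6 = -126)
y(-13)/10191 + s((7 - 7)*(-1))/(-22052) = -111/10191 - 126/(-22052) = -111*1/10191 - 126*(-1/22052) = -37/3397 + 63/11026 = -193951/37455322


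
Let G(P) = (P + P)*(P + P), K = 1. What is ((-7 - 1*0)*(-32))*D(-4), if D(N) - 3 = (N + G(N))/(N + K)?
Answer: -3808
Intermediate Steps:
G(P) = 4*P² (G(P) = (2*P)*(2*P) = 4*P²)
D(N) = 3 + (N + 4*N²)/(1 + N) (D(N) = 3 + (N + 4*N²)/(N + 1) = 3 + (N + 4*N²)/(1 + N))
((-7 - 1*0)*(-32))*D(-4) = ((-7 - 1*0)*(-32))*((3 + 4*(-4) + 4*(-4)²)/(1 - 4)) = ((-7 + 0)*(-32))*((3 - 16 + 4*16)/(-3)) = (-7*(-32))*(-(3 - 16 + 64)/3) = 224*(-⅓*51) = 224*(-17) = -3808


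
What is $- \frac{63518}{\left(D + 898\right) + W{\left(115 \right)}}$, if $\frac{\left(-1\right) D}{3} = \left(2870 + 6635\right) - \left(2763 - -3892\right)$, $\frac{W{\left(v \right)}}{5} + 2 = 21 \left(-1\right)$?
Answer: $\frac{63518}{7767} \approx 8.1779$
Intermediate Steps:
$W{\left(v \right)} = -115$ ($W{\left(v \right)} = -10 + 5 \cdot 21 \left(-1\right) = -10 + 5 \left(-21\right) = -10 - 105 = -115$)
$D = -8550$ ($D = - 3 \left(\left(2870 + 6635\right) - \left(2763 - -3892\right)\right) = - 3 \left(9505 - \left(2763 + 3892\right)\right) = - 3 \left(9505 - 6655\right) = \left(-3\right) 2850 = -8550$)
$- \frac{63518}{\left(D + 898\right) + W{\left(115 \right)}} = - \frac{63518}{\left(-8550 + 898\right) - 115} = - \frac{63518}{-7652 - 115} = - \frac{63518}{-7767} = \left(-63518\right) \left(- \frac{1}{7767}\right) = \frac{63518}{7767}$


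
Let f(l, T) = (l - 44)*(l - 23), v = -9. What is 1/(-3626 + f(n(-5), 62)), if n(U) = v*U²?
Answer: 1/63086 ≈ 1.5851e-5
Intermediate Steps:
n(U) = -9*U²
f(l, T) = (-44 + l)*(-23 + l)
1/(-3626 + f(n(-5), 62)) = 1/(-3626 + (1012 + (-9*(-5)²)² - (-603)*(-5)²)) = 1/(-3626 + (1012 + (-9*25)² - (-603)*25)) = 1/(-3626 + (1012 + (-225)² - 67*(-225))) = 1/(-3626 + (1012 + 50625 + 15075)) = 1/(-3626 + 66712) = 1/63086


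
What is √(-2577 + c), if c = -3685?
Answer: I*√6262 ≈ 79.133*I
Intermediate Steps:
√(-2577 + c) = √(-2577 - 3685) = √(-6262) = I*√6262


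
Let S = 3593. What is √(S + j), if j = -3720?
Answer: I*√127 ≈ 11.269*I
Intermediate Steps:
√(S + j) = √(3593 - 3720) = √(-127) = I*√127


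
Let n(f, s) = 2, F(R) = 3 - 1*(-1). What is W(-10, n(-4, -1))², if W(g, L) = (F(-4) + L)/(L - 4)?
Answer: 9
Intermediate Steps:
F(R) = 4 (F(R) = 3 + 1 = 4)
W(g, L) = (4 + L)/(-4 + L) (W(g, L) = (4 + L)/(L - 4) = (4 + L)/(-4 + L))
W(-10, n(-4, -1))² = ((4 + 2)/(-4 + 2))² = (6/(-2))² = (-½*6)² = (-3)² = 9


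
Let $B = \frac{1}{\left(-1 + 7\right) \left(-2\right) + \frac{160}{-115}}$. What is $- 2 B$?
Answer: $\frac{23}{154} \approx 0.14935$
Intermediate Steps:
$B = - \frac{23}{308}$ ($B = \frac{1}{6 \left(-2\right) + 160 \left(- \frac{1}{115}\right)} = \frac{1}{-12 - \frac{32}{23}} = \frac{1}{- \frac{308}{23}} = - \frac{23}{308} \approx -0.074675$)
$- 2 B = \left(-2\right) \left(- \frac{23}{308}\right) = \frac{23}{154}$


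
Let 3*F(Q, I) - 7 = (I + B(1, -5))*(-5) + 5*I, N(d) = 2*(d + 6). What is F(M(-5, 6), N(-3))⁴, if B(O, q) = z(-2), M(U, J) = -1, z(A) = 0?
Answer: 2401/81 ≈ 29.642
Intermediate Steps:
B(O, q) = 0
N(d) = 12 + 2*d (N(d) = 2*(6 + d) = 12 + 2*d)
F(Q, I) = 7/3 (F(Q, I) = 7/3 + ((I + 0)*(-5) + 5*I)/3 = 7/3 + (I*(-5) + 5*I)/3 = 7/3 + (-5*I + 5*I)/3 = 7/3 + (⅓)*0 = 7/3 + 0 = 7/3)
F(M(-5, 6), N(-3))⁴ = (7/3)⁴ = 2401/81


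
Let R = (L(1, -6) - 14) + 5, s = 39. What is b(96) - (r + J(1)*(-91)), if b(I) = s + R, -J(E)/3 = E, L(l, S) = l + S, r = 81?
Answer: -329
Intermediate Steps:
L(l, S) = S + l
J(E) = -3*E
R = -14 (R = ((-6 + 1) - 14) + 5 = (-5 - 14) + 5 = -19 + 5 = -14)
b(I) = 25 (b(I) = 39 - 14 = 25)
b(96) - (r + J(1)*(-91)) = 25 - (81 - 3*1*(-91)) = 25 - (81 - 3*(-91)) = 25 - (81 + 273) = 25 - 1*354 = 25 - 354 = -329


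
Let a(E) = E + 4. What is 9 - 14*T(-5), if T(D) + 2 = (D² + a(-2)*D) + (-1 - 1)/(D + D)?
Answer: -879/5 ≈ -175.80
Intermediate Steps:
a(E) = 4 + E
T(D) = -2 + D² - 1/D + 2*D (T(D) = -2 + ((D² + (4 - 2)*D) + (-1 - 1)/(D + D)) = -2 + ((D² + 2*D) - 2*1/(2*D)) = -2 + ((D² + 2*D) - 1/D) = -2 + (D² - 1/D + 2*D) = -2 + D² - 1/D + 2*D)
9 - 14*T(-5) = 9 - 14*(-2 + (-5)² - 1/(-5) + 2*(-5)) = 9 - 14*(-2 + 25 - 1*(-⅕) - 10) = 9 - 14*(-2 + 25 + ⅕ - 10) = 9 - 14*66/5 = 9 - 924/5 = -879/5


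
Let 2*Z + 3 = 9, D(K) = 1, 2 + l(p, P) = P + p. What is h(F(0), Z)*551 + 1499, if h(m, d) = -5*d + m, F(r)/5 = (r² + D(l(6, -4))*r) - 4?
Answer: -17786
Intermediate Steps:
l(p, P) = -2 + P + p (l(p, P) = -2 + (P + p) = -2 + P + p)
Z = 3 (Z = -3/2 + (½)*9 = -3/2 + 9/2 = 3)
F(r) = -20 + 5*r + 5*r² (F(r) = 5*((r² + 1*r) - 4) = 5*((r² + r) - 4) = 5*((r + r²) - 4) = 5*(-4 + r + r²) = -20 + 5*r + 5*r²)
h(m, d) = m - 5*d
h(F(0), Z)*551 + 1499 = ((-20 + 5*0 + 5*0²) - 5*3)*551 + 1499 = ((-20 + 0 + 5*0) - 15)*551 + 1499 = ((-20 + 0 + 0) - 15)*551 + 1499 = (-20 - 15)*551 + 1499 = -35*551 + 1499 = -19285 + 1499 = -17786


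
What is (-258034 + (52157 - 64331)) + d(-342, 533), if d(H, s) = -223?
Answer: -270431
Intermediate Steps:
(-258034 + (52157 - 64331)) + d(-342, 533) = (-258034 + (52157 - 64331)) - 223 = (-258034 - 12174) - 223 = -270208 - 223 = -270431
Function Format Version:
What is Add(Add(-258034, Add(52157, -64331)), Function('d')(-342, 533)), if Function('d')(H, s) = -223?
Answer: -270431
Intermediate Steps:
Add(Add(-258034, Add(52157, -64331)), Function('d')(-342, 533)) = Add(Add(-258034, Add(52157, -64331)), -223) = Add(Add(-258034, -12174), -223) = Add(-270208, -223) = -270431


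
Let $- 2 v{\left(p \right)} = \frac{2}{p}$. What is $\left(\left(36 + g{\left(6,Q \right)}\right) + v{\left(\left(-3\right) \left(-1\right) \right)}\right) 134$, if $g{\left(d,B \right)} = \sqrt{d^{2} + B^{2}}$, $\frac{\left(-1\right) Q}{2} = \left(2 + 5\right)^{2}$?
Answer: $\frac{14338}{3} + 268 \sqrt{2410} \approx 17936.0$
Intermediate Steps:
$Q = -98$ ($Q = - 2 \left(2 + 5\right)^{2} = - 2 \cdot 7^{2} = \left(-2\right) 49 = -98$)
$g{\left(d,B \right)} = \sqrt{B^{2} + d^{2}}$
$v{\left(p \right)} = - \frac{1}{p}$ ($v{\left(p \right)} = - \frac{2 \frac{1}{p}}{2} = - \frac{1}{p}$)
$\left(\left(36 + g{\left(6,Q \right)}\right) + v{\left(\left(-3\right) \left(-1\right) \right)}\right) 134 = \left(\left(36 + \sqrt{\left(-98\right)^{2} + 6^{2}}\right) - \frac{1}{\left(-3\right) \left(-1\right)}\right) 134 = \left(\left(36 + \sqrt{9604 + 36}\right) - \frac{1}{3}\right) 134 = \left(\left(36 + \sqrt{9640}\right) - \frac{1}{3}\right) 134 = \left(\left(36 + 2 \sqrt{2410}\right) - \frac{1}{3}\right) 134 = \left(\frac{107}{3} + 2 \sqrt{2410}\right) 134 = \frac{14338}{3} + 268 \sqrt{2410}$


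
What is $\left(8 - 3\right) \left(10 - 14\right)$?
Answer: $-20$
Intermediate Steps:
$\left(8 - 3\right) \left(10 - 14\right) = 5 \left(-4\right) = -20$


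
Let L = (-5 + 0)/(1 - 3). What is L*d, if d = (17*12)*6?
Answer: 3060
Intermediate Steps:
d = 1224 (d = 204*6 = 1224)
L = 5/2 (L = -5/(-2) = -5*(-1/2) = 5/2 ≈ 2.5000)
L*d = (5/2)*1224 = 3060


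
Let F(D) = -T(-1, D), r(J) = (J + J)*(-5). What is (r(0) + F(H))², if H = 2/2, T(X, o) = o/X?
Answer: 1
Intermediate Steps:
r(J) = -10*J (r(J) = (2*J)*(-5) = -10*J)
H = 1 (H = 2*(½) = 1)
F(D) = D (F(D) = -D/(-1) = -D*(-1) = -(-1)*D = D)
(r(0) + F(H))² = (-10*0 + 1)² = (0 + 1)² = 1² = 1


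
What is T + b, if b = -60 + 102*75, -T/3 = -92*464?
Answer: 135654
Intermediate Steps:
T = 128064 (T = -(-276)*464 = -3*(-42688) = 128064)
b = 7590 (b = -60 + 7650 = 7590)
T + b = 128064 + 7590 = 135654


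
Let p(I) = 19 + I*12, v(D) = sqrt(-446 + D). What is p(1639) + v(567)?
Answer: 19698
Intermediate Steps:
p(I) = 19 + 12*I
p(1639) + v(567) = (19 + 12*1639) + sqrt(-446 + 567) = (19 + 19668) + sqrt(121) = 19687 + 11 = 19698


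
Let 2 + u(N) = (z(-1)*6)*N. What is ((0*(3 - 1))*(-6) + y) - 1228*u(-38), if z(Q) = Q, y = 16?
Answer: -277512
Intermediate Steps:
u(N) = -2 - 6*N (u(N) = -2 + (-1*6)*N = -2 - 6*N)
((0*(3 - 1))*(-6) + y) - 1228*u(-38) = ((0*(3 - 1))*(-6) + 16) - 1228*(-2 - 6*(-38)) = ((0*2)*(-6) + 16) - 1228*(-2 + 228) = (0*(-6) + 16) - 1228*226 = (0 + 16) - 277528 = 16 - 277528 = -277512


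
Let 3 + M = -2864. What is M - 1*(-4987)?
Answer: 2120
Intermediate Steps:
M = -2867 (M = -3 - 2864 = -2867)
M - 1*(-4987) = -2867 - 1*(-4987) = -2867 + 4987 = 2120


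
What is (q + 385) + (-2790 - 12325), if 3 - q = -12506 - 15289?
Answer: 13068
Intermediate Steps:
q = 27798 (q = 3 - (-12506 - 15289) = 3 - 1*(-27795) = 3 + 27795 = 27798)
(q + 385) + (-2790 - 12325) = (27798 + 385) + (-2790 - 12325) = 28183 - 15115 = 13068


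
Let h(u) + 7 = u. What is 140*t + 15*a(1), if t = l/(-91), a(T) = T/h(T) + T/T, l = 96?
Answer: -3515/26 ≈ -135.19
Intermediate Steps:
h(u) = -7 + u
a(T) = 1 + T/(-7 + T) (a(T) = T/(-7 + T) + T/T = T/(-7 + T) + 1 = 1 + T/(-7 + T))
t = -96/91 (t = 96/(-91) = 96*(-1/91) = -96/91 ≈ -1.0549)
140*t + 15*a(1) = 140*(-96/91) + 15*((-7 + 2*1)/(-7 + 1)) = -1920/13 + 15*((-7 + 2)/(-6)) = -1920/13 + 15*(-⅙*(-5)) = -1920/13 + 15*(⅚) = -1920/13 + 25/2 = -3515/26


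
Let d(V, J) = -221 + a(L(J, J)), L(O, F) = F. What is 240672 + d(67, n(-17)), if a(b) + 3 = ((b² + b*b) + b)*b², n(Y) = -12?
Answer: 280192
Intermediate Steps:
a(b) = -3 + b²*(b + 2*b²) (a(b) = -3 + ((b² + b*b) + b)*b² = -3 + ((b² + b²) + b)*b² = -3 + (2*b² + b)*b² = -3 + (b + 2*b²)*b² = -3 + b²*(b + 2*b²))
d(V, J) = -224 + J³ + 2*J⁴ (d(V, J) = -221 + (-3 + J³ + 2*J⁴) = -224 + J³ + 2*J⁴)
240672 + d(67, n(-17)) = 240672 + (-224 + (-12)³ + 2*(-12)⁴) = 240672 + (-224 - 1728 + 2*20736) = 240672 + (-224 - 1728 + 41472) = 240672 + 39520 = 280192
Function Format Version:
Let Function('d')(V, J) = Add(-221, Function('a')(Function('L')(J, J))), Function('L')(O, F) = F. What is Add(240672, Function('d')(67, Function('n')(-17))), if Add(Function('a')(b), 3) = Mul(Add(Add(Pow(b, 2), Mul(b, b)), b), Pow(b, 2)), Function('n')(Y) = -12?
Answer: 280192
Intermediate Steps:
Function('a')(b) = Add(-3, Mul(Pow(b, 2), Add(b, Mul(2, Pow(b, 2))))) (Function('a')(b) = Add(-3, Mul(Add(Add(Pow(b, 2), Mul(b, b)), b), Pow(b, 2))) = Add(-3, Mul(Add(Add(Pow(b, 2), Pow(b, 2)), b), Pow(b, 2))) = Add(-3, Mul(Add(Mul(2, Pow(b, 2)), b), Pow(b, 2))) = Add(-3, Mul(Add(b, Mul(2, Pow(b, 2))), Pow(b, 2))) = Add(-3, Mul(Pow(b, 2), Add(b, Mul(2, Pow(b, 2))))))
Function('d')(V, J) = Add(-224, Pow(J, 3), Mul(2, Pow(J, 4))) (Function('d')(V, J) = Add(-221, Add(-3, Pow(J, 3), Mul(2, Pow(J, 4)))) = Add(-224, Pow(J, 3), Mul(2, Pow(J, 4))))
Add(240672, Function('d')(67, Function('n')(-17))) = Add(240672, Add(-224, Pow(-12, 3), Mul(2, Pow(-12, 4)))) = Add(240672, Add(-224, -1728, Mul(2, 20736))) = Add(240672, Add(-224, -1728, 41472)) = Add(240672, 39520) = 280192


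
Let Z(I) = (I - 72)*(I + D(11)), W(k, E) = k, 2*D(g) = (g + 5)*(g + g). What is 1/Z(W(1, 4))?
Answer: -1/12567 ≈ -7.9573e-5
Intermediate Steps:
D(g) = g*(5 + g) (D(g) = ((g + 5)*(g + g))/2 = ((5 + g)*(2*g))/2 = (2*g*(5 + g))/2 = g*(5 + g))
Z(I) = (-72 + I)*(176 + I) (Z(I) = (I - 72)*(I + 11*(5 + 11)) = (-72 + I)*(I + 11*16) = (-72 + I)*(I + 176) = (-72 + I)*(176 + I))
1/Z(W(1, 4)) = 1/(-12672 + 1² + 104*1) = 1/(-12672 + 1 + 104) = 1/(-12567) = -1/12567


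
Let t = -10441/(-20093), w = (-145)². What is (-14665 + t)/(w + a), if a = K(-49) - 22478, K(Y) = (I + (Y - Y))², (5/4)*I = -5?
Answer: 294653404/28873641 ≈ 10.205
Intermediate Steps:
I = -4 (I = (⅘)*(-5) = -4)
w = 21025
K(Y) = 16 (K(Y) = (-4 + (Y - Y))² = (-4 + 0)² = (-4)² = 16)
a = -22462 (a = 16 - 22478 = -22462)
t = 10441/20093 (t = -10441*(-1/20093) = 10441/20093 ≈ 0.51963)
(-14665 + t)/(w + a) = (-14665 + 10441/20093)/(21025 - 22462) = -294653404/20093/(-1437) = -294653404/20093*(-1/1437) = 294653404/28873641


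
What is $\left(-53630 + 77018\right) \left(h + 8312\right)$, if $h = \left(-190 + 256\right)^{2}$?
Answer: $296279184$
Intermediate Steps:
$h = 4356$ ($h = 66^{2} = 4356$)
$\left(-53630 + 77018\right) \left(h + 8312\right) = \left(-53630 + 77018\right) \left(4356 + 8312\right) = 23388 \cdot 12668 = 296279184$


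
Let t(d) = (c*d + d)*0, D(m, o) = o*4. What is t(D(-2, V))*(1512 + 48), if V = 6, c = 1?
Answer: 0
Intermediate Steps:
D(m, o) = 4*o
t(d) = 0 (t(d) = (1*d + d)*0 = (d + d)*0 = (2*d)*0 = 0)
t(D(-2, V))*(1512 + 48) = 0*(1512 + 48) = 0*1560 = 0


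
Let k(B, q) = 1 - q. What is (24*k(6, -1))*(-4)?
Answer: -192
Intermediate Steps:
(24*k(6, -1))*(-4) = (24*(1 - 1*(-1)))*(-4) = (24*(1 + 1))*(-4) = (24*2)*(-4) = 48*(-4) = -192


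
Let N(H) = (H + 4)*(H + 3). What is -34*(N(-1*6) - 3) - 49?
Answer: -151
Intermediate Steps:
N(H) = (3 + H)*(4 + H) (N(H) = (4 + H)*(3 + H) = (3 + H)*(4 + H))
-34*(N(-1*6) - 3) - 49 = -34*((12 + (-1*6)**2 + 7*(-1*6)) - 3) - 49 = -34*((12 + (-6)**2 + 7*(-6)) - 3) - 49 = -34*((12 + 36 - 42) - 3) - 49 = -34*(6 - 3) - 49 = -34*3 - 49 = -17*6 - 49 = -102 - 49 = -151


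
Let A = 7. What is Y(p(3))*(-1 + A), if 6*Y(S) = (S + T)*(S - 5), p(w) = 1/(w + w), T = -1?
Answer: 145/36 ≈ 4.0278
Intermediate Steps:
p(w) = 1/(2*w)
Y(S) = (-1 + S)*(-5 + S)/6 (Y(S) = ((S - 1)*(S - 5))/6 = ((-1 + S)*(-5 + S))/6 = (-1 + S)*(-5 + S)/6)
Y(p(3))*(-1 + A) = (⅚ - 1/(2*3) + ((½)/3)²/6)*(-1 + 7) = (⅚ - 1/(2*3) + ((½)*(⅓))²/6)*6 = (⅚ - 1*⅙ + (⅙)²/6)*6 = (⅚ - ⅙ + (⅙)*(1/36))*6 = (⅚ - ⅙ + 1/216)*6 = (145/216)*6 = 145/36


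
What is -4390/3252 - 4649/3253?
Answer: -14699609/5289378 ≈ -2.7791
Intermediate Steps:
-4390/3252 - 4649/3253 = -4390*1/3252 - 4649*1/3253 = -2195/1626 - 4649/3253 = -14699609/5289378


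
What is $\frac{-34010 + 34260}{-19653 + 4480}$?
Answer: $- \frac{250}{15173} \approx -0.016477$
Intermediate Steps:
$\frac{-34010 + 34260}{-19653 + 4480} = \frac{250}{-15173} = 250 \left(- \frac{1}{15173}\right) = - \frac{250}{15173}$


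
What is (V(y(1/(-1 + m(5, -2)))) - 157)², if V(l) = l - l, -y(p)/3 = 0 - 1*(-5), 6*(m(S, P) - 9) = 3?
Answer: 24649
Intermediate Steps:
m(S, P) = 19/2 (m(S, P) = 9 + (⅙)*3 = 9 + ½ = 19/2)
y(p) = -15 (y(p) = -3*(0 - 1*(-5)) = -3*(0 + 5) = -3*5 = -15)
V(l) = 0
(V(y(1/(-1 + m(5, -2)))) - 157)² = (0 - 157)² = (-157)² = 24649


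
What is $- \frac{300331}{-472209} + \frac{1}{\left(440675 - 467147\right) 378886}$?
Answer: $\frac{1004093648053781}{1578731657831376} \approx 0.63601$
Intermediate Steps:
$- \frac{300331}{-472209} + \frac{1}{\left(440675 - 467147\right) 378886} = \left(-300331\right) \left(- \frac{1}{472209}\right) + \frac{1}{-26472} \cdot \frac{1}{378886} = \frac{300331}{472209} - \frac{1}{10029870192} = \frac{1004093648053781}{1578731657831376}$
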